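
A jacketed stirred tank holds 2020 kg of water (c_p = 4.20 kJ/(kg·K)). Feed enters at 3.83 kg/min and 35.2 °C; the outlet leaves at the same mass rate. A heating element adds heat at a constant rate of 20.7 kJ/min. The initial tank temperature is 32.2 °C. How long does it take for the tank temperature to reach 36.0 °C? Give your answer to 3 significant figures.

Unsteady energy balance on the tank contents: M c_p dT/dt = ṁ c_p (T_in − T) + 20.7.
τ = M/ṁ = 527.42 min; T_ss = T_in + Q̇/(ṁ c_p) = 36.487 °C.
T(t) = T_ss + (T₀ − T_ss) e^(−t/τ). Set T = 36.0:
e^(−t/τ) = (36.0 − 36.487)/(32.2 − 36.487) = 0.11356
t = −527.42 · ln(0.11356) = 1147.3 min.

1150 min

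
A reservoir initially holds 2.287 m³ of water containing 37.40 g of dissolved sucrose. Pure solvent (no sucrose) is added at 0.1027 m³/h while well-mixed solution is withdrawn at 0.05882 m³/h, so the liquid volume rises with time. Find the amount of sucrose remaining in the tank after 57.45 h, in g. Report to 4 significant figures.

Let m(t) be the amount of sucrose. Volume: V(t) = V₀ + (Q_in − Q_out) t = 2.287 + 0.0438800 t; V(57.45) = 4.80791 m³.
Solute balance: dm/dt = 0 − Q_out C = −Q_out m/V(t).
Separate: dm/m = −Q_out dt/V(t) ⇒ ln(m/m₀) = −(Q_out/(Q_in−Q_out)) ln(V/V₀).
m = m₀ (V₀/V)^(Q_out/(Q_in−Q_out)) = 37.40 × (2.287/4.80791)^(1.34047) = 13.8138 g.

13.81 g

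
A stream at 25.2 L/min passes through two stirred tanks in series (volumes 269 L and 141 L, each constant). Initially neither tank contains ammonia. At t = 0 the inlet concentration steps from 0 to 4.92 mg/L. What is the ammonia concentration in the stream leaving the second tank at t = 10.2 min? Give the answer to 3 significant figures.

1.82 mg/L

Species balance on tank i: dCᵢ/dt = (Cᵢ₋₁ − Cᵢ)/τᵢ with τᵢ = Vᵢ/Q.
τ₁ = 269/25.2 = 10.675 min; τ₂ = 141/25.2 = 5.5952 min.
Tank 1: C₁ = C_in(1 − e^(−t/τ₁)). Tank 2 (τ₁ ≠ τ₂): C₂ = C_in[1 − (τ₁ e^(−t/τ₁) − τ₂ e^(−t/τ₂))/(τ₁ − τ₂)].
At t = 10.2: e^(−t/τ₁) = 0.38460, e^(−t/τ₂) = 0.16154.
C₂ = 4.92·[1 − (10.675·0.38460 − 5.5952·0.16154)/(5.0794)] = 4.92·0.36968 = 1.8188 mg/L.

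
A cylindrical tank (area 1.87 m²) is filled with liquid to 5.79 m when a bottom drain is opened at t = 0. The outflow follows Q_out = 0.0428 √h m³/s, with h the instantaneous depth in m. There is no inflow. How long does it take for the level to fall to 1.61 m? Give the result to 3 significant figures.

Volume balance on the tank: A dh/dt = −0.0428 √h.
∫ h^(−1/2) dh = −(0.0428/A) ∫ dt, giving 2√h = 2√h₀ − (0.0428/A) t.
t = 2A(√h₀ − √h)/0.0428 = 2·1.87·(√5.79 − √1.61)/0.0428
  = 3.7400 × (2.4062 − 1.2689) / 0.0428 = 99.388 s.

99.4 s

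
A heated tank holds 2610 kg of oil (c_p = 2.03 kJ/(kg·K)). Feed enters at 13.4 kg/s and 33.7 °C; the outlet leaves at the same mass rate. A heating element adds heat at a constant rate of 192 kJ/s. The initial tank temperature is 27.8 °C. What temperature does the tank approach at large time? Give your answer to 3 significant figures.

Heat balance on the well-mixed liquid: M c_p dT/dt = ṁ c_p (T_in − T) + 192.
At steady state dT/dt = 0 ⇒ T_ss = T_in + Q̇/(ṁ c_p) = 33.7 + 192/(13.4·2.03) = 40.758 °C.

40.8 °C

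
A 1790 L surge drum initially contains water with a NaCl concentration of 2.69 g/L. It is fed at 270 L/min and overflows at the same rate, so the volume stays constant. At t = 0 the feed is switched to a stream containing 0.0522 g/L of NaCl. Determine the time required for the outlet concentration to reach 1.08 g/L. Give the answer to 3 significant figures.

Species balance: V dC/dt = Q(C_in − C) ⇒ τ = V/Q = 6.6296 min.
C(t) = C_in + (C₀ − C_in) e^(−t/τ). Set C = 1.08 and solve for t:
e^(−t/τ) = (C − C_in)/(C₀ − C_in) = (1.08 − 0.0522)/(2.69 − 0.0522) = 0.38964
t = −τ ln(…) = 6.6296 × 0.94252 = 6.2486 min.

6.25 min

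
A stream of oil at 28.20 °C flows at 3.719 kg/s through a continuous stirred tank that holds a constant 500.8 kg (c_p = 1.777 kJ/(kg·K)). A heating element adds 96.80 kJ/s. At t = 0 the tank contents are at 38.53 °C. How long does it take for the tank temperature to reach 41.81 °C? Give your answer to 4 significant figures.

192.0 s

M c_p dT/dt = ṁ c_p (T_in − T) + Q̇.
τ = M/ṁ = 134.660 s; T_ss = T_in + Q̇/(ṁ c_p) = 42.8474 °C.
T(t) = T_ss + (T₀ − T_ss) e^(−t/τ). Set T = 41.81:
e^(−t/τ) = (41.81 − 42.8474)/(38.53 − 42.8474) = 0.240291
t = −134.660 · ln(0.240291) = 192.012 s.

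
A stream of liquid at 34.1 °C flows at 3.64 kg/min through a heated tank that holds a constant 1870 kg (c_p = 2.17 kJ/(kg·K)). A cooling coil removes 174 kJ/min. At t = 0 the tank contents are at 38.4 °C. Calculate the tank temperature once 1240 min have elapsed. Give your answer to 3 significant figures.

14.4 °C

M c_p dT/dt = ṁ c_p (T_in − T) − Q̇.
τ = M/ṁ = 513.74 min; T_ss = T_in − Q̇/(ṁ c_p) = 34.1 − 174/(3.64·2.17) = 12.071 °C.
Integrating: T(t) = T_ss + (T₀ − T_ss) e^(−t/τ).
T(1240) = 12.071 + (26.329)·e^(−1240/513.74) = 12.071 + (26.329)·0.089485 = 14.427 °C.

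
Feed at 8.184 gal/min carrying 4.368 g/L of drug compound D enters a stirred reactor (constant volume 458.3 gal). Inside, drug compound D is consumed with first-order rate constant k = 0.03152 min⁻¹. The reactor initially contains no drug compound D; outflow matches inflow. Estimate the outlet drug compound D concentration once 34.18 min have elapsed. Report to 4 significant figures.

Accumulation = in − out − consumed: V dC/dt = Q C_in − Q C − k V C.
This is linear with rate a = Q/V + k = 0.0493773 min⁻¹.
C_ss = Q C_in/(Q + kV) = 1.57969 g/L; C(t) = C_ss + (C₀ − C_ss) e^(−a t).
C(34.18) = 1.57969 + (-1.57969)·e^(−0.0493773·34.18) = 1.57969 + (-1.57969)·0.184941 = 1.28754 g/L.

1.288 g/L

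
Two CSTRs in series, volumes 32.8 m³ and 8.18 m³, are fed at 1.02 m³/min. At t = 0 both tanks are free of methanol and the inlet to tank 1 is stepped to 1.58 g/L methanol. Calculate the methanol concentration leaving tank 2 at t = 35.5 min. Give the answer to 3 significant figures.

Each tank obeys Vᵢ dCᵢ/dt = Q(Cᵢ₋₁ − Cᵢ), so τᵢ = Vᵢ/Q.
τ₁ = 32.8/1.02 = 32.157 min; τ₂ = 8.18/1.02 = 8.0196 min.
Solving the cascade with C₁(0)=C₂(0)=0 gives C₂(t) = C_in[1 − (τ₁ e^(−t/τ₁) − τ₂ e^(−t/τ₂))/(τ₁ − τ₂)].
At t = 35.5: e^(−t/τ₁) = 0.33155, e^(−t/τ₂) = 0.011954.
C₂ = 1.58·[1 − (32.157·0.33155 − 8.0196·0.011954)/(24.137)] = 1.58·0.56226 = 0.88837 g/L.

0.888 g/L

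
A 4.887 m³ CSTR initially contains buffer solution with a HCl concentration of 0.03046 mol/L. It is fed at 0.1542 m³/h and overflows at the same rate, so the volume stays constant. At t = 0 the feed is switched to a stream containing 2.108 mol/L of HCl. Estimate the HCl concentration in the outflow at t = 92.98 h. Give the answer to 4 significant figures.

1.997 mol/L

Accumulation = in − out for the solute gives V dC/dt = Q(C_in − C).
So dC/dt = (C_in − C)/τ with τ = V/Q = 4.887/0.1542 = 31.6926 h.
Integrating: C(t) = C_in + (C₀ − C_in) e^(−t/τ).
C(92.98) = 2.108 + (0.03046 − 2.108)·e^(−92.98/31.6926) = 2.108 + (-2.07754)·0.0531941 = 1.99749 mol/L.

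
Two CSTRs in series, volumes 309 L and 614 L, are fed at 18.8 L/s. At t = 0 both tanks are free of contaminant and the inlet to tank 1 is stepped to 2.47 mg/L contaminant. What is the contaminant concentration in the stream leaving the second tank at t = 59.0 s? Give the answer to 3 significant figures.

Each tank obeys Vᵢ dCᵢ/dt = Q(Cᵢ₋₁ − Cᵢ), so τᵢ = Vᵢ/Q.
τ₁ = 309/18.8 = 16.436 s; τ₂ = 614/18.8 = 32.660 s.
Tank 1: C₁ = C_in(1 − e^(−t/τ₁)). Tank 2 (τ₁ ≠ τ₂): C₂ = C_in[1 − (τ₁ e^(−t/τ₁) − τ₂ e^(−t/τ₂))/(τ₁ − τ₂)].
At t = 59.0: e^(−t/τ₁) = 0.027608, e^(−t/τ₂) = 0.16423.
C₂ = 2.47·[1 − (16.436·0.027608 − 32.660·0.16423)/(-16.223)] = 2.47·0.69737 = 1.7225 mg/L.

1.72 mg/L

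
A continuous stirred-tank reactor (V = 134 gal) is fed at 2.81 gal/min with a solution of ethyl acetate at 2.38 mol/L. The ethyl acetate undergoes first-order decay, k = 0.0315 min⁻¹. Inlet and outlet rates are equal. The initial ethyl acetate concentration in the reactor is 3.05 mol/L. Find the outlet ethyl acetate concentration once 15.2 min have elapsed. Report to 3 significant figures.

1.90 mol/L

Species balance: V dC/dt = Q C_in − Q C − k V C.
dC/dt = (Q/V) C_in − (Q/V + k) C; effective rate a = Q/V + k = 0.020970 + 0.0315 = 0.052470 min⁻¹.
C_ss = Q C_in/(Q + kV) = 0.95119 mol/L; C(t) = C_ss + (C₀ − C_ss) e^(−a t).
C(15.2) = 0.95119 + (2.0988)·e^(−0.052470·15.2) = 0.95119 + (2.0988)·0.45043 = 1.8966 mol/L.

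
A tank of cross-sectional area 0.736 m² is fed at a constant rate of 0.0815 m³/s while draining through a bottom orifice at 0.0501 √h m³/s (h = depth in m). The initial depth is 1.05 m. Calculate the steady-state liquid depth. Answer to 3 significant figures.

A dh/dt = Q_in − 0.0501 √h. Steady state requires inflow = outflow:
Q_in = 0.0501 √h_ss ⇒ √h_ss = 0.0815/0.0501 = 1.6267.
h_ss = 1.6267² = 2.6463 m. (Since h₀ = 1.05 m < h_ss, the level will rise toward this value.)

2.65 m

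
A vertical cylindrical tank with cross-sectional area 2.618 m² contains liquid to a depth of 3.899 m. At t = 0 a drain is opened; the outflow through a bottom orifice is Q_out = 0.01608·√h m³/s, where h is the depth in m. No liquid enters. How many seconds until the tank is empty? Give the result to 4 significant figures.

With no inflow, A dh/dt = −0.01608 √h.
Separate and integrate: 2(√h − √h₀) = −(0.01608/A) t.
Set h = 0: 2√h₀ = (0.01608/A) t_empty ⇒ t_empty = 2A√h₀/0.01608.
t_empty = 2·2.618·√3.899/0.01608 = 5.23600·1.97459/0.01608 = 642.969 s.

643.0 s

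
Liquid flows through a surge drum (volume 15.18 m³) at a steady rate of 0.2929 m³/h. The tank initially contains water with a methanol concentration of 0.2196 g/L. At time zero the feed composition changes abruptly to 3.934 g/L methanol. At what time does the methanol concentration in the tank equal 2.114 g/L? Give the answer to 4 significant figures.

36.97 h

Species balance: V dC/dt = Q(C_in − C) ⇒ τ = V/Q = 51.8266 h.
C(t) = C_in + (C₀ − C_in) e^(−t/τ). Set C = 2.114 and solve for t:
e^(−t/τ) = (C − C_in)/(C₀ − C_in) = (2.114 − 3.934)/(0.2196 − 3.934) = 0.489985
t = −τ ln(…) = 51.8266 × 0.713381 = 36.9721 h.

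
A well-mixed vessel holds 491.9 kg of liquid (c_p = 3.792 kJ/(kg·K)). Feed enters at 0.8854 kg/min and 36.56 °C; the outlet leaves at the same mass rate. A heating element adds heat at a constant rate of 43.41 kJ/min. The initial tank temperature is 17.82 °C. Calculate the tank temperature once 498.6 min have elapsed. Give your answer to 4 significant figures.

36.58 °C

Unsteady energy balance on the tank contents: M c_p dT/dt = ṁ c_p (T_in − T) + 43.41.
τ = M/ṁ = 555.568 min; T_ss = T_in + Q̇/(ṁ c_p) = 36.56 + 43.41/(0.8854·3.792) = 49.4895 °C.
Integrating: T(t) = T_ss + (T₀ − T_ss) e^(−t/τ).
T(498.6) = 49.4895 + (-31.6695)·e^(−498.6/555.568) = 49.4895 + (-31.6695)·0.407604 = 36.5809 °C.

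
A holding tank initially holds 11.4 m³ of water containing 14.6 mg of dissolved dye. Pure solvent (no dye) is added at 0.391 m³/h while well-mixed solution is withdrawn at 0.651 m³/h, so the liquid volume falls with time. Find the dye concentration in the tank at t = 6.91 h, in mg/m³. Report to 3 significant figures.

Total volume: dV/dt = Q_in − Q_out = -0.26000 m³/h, so V(t) = 11.4 − 0.26000 t and V(6.91) = 9.6034 m³.
Species balance (pure solvent in): dm/dt = −Q_out · m/V(t).
Separate: dm/m = −Q_out dt/V(t) ⇒ ln(m/m₀) = −(Q_out/(Q_in−Q_out)) ln(V/V₀).
m = m₀ (V₀/V)^(Q_out/(Q_in−Q_out)) = 14.6 × (11.4/9.6034)^(-2.5038) = 9.5031 mg.
C = m/V = 9.5031/9.6034 = 0.98956 mg/m³.

0.990 mg/m³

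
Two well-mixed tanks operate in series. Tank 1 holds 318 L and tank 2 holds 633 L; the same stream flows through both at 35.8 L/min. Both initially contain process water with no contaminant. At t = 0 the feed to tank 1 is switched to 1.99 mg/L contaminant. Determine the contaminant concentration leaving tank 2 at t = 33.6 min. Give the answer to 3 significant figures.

1.44 mg/L

Species balance on tank i: dCᵢ/dt = (Cᵢ₋₁ − Cᵢ)/τᵢ with τᵢ = Vᵢ/Q.
τ₁ = 318/35.8 = 8.8827 min; τ₂ = 633/35.8 = 17.682 min.
Tank 1: C₁ = C_in(1 − e^(−t/τ₁)). Tank 2 (τ₁ ≠ τ₂): C₂ = C_in[1 − (τ₁ e^(−t/τ₁) − τ₂ e^(−t/τ₂))/(τ₁ − τ₂)].
At t = 33.6: e^(−t/τ₁) = 0.022762, e^(−t/τ₂) = 0.14953.
C₂ = 1.99·[1 − (8.8827·0.022762 − 17.682·0.14953)/(-8.7989)] = 1.99·0.72250 = 1.4378 mg/L.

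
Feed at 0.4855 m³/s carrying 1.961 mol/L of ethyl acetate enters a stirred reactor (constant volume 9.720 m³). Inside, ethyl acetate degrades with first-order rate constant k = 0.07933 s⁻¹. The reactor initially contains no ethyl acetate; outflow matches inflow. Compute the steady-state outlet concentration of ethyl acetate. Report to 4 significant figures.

Species balance: V dC/dt = Q C_in − Q C − k V C.
At steady state: 0 = Q C_in − (Q + kV) C_ss, so C_ss = Q C_in/(Q + kV).
C_ss = 0.4855·1.961/(0.4855 + 0.07933·9.720) = 0.952066/1.25659 = 0.757659 mol/L.

0.7577 mol/L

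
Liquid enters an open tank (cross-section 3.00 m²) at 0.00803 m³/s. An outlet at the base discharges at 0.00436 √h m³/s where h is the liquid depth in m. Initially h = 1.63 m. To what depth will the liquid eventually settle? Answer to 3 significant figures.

3.39 m

Mass balance (ρ constant): A dh/dt = Q_in − 0.00436 √h. At steady state dh/dt = 0:
Q_in = 0.00436 √h_ss ⇒ √h_ss = 0.00803/0.00436 = 1.8417.
h_ss = 1.8417² = 3.3920 m. (Since h₀ = 1.63 m < h_ss, the level will rise toward this value.)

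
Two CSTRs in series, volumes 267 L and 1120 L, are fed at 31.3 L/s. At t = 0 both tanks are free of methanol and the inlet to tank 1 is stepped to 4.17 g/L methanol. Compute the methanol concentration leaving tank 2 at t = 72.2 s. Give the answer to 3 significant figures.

Each tank obeys Vᵢ dCᵢ/dt = Q(Cᵢ₋₁ − Cᵢ), so τᵢ = Vᵢ/Q.
τ₁ = 267/31.3 = 8.5304 s; τ₂ = 1120/31.3 = 35.783 s.
Solving the cascade with C₁(0)=C₂(0)=0 gives C₂(t) = C_in[1 − (τ₁ e^(−t/τ₁) − τ₂ e^(−t/τ₂))/(τ₁ − τ₂)].
At t = 72.2: e^(−t/τ₁) = 0.00021095, e^(−t/τ₂) = 0.13296.
C₂ = 4.17·[1 − (8.5304·0.00021095 − 35.783·0.13296)/(-27.252)] = 4.17·0.82549 = 3.4423 g/L.

3.44 g/L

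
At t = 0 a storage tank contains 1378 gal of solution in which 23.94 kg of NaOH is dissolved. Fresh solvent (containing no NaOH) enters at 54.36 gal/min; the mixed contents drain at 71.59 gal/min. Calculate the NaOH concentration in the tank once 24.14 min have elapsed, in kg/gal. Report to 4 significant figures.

Total volume: dV/dt = Q_in − Q_out = -17.2300 gal/min, so V(t) = 1378 − 17.2300 t and V(24.14) = 962.068 gal.
Species balance (pure solvent in): dm/dt = −Q_out · m/V(t).
Separate: dm/m = −Q_out dt/V(t) ⇒ ln(m/m₀) = −(Q_out/(Q_in−Q_out)) ln(V/V₀).
m = m₀ (V₀/V)^(Q_out/(Q_in−Q_out)) = 23.94 × (1378/962.068)^(-4.15496) = 5.37984 kg.
C = m/V = 5.37984/962.068 = 0.00559195 kg/gal.

0.005592 kg/gal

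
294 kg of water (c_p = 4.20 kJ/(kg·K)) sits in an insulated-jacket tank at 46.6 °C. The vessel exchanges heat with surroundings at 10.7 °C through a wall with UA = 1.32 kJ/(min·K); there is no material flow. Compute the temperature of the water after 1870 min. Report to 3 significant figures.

15.6 °C

M c_p dT/dt = −UA(T − T_amb).
dT/dt = (T_ss − T)/τ with T_ss = T_amb = 10.700 °C, τ = M c_p/UA = 294·4.20/1.32 = 935.45 min.
Integrating: T(t) = T_ss + (T₀ − T_ss) e^(−t/τ).
T(1870) = 10.700 + (35.900)·0.13547 = 15.563 °C.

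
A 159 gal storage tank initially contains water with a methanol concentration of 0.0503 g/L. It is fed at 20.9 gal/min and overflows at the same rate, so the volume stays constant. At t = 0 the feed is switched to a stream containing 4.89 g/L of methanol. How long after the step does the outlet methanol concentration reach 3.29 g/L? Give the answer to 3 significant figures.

8.42 min

Transient balance on the dissolved component: V dC/dt = Q(C_in − C), so τ = V/Q = 7.6077 min.
C(t) = C_in + (C₀ − C_in) e^(−t/τ). Set C = 3.29 and solve for t:
e^(−t/τ) = (C − C_in)/(C₀ − C_in) = (3.29 − 4.89)/(0.0503 − 4.89) = 0.33060
t = −τ ln(…) = 7.6077 × 1.1068 = 8.4205 min.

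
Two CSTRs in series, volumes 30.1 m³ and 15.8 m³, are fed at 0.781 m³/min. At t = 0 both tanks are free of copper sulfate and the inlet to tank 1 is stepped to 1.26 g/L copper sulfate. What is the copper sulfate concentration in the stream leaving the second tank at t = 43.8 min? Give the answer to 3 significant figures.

0.569 g/L

Species balance on tank i: dCᵢ/dt = (Cᵢ₋₁ − Cᵢ)/τᵢ with τᵢ = Vᵢ/Q.
τ₁ = 30.1/0.781 = 38.540 min; τ₂ = 15.8/0.781 = 20.230 min.
Solving the cascade with C₁(0)=C₂(0)=0 gives C₂(t) = C_in[1 − (τ₁ e^(−t/τ₁) − τ₂ e^(−t/τ₂))/(τ₁ − τ₂)].
At t = 43.8: e^(−t/τ₁) = 0.32095, e^(−t/τ₂) = 0.11474.
C₂ = 1.26·[1 − (38.540·0.32095 − 20.230·0.11474)/(18.310)] = 1.26·0.45122 = 0.56853 g/L.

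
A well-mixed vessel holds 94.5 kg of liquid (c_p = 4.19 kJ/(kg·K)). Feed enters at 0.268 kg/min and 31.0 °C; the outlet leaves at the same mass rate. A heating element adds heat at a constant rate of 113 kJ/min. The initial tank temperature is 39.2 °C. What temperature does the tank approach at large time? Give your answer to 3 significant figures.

Heat balance on the well-mixed liquid: M c_p dT/dt = ṁ c_p (T_in − T) + 113.
At steady state dT/dt = 0 ⇒ T_ss = T_in + Q̇/(ṁ c_p) = 31.0 + 113/(0.268·4.19) = 131.63 °C.

132 °C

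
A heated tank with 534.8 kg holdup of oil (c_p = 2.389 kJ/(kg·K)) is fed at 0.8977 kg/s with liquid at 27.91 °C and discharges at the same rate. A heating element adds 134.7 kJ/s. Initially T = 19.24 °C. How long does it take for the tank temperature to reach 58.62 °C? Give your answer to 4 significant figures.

476.9 s

M c_p dT/dt = ṁ c_p (T_in − T) + Q̇.
τ = M/ṁ = 595.745 s; T_ss = T_in + Q̇/(ṁ c_p) = 90.7188 °C.
T(t) = T_ss + (T₀ − T_ss) e^(−t/τ). Set T = 58.62:
e^(−t/τ) = (58.62 − 90.7188)/(19.24 − 90.7188) = 0.449067
t = −595.745 · ln(0.449067) = 476.943 s.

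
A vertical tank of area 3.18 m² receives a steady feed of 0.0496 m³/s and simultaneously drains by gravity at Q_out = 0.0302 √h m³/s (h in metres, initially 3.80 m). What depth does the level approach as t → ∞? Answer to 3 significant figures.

Level balance: A dh/dt = 0.0496 − 0.0302 √h. Setting dh/dt = 0:
Q_in = 0.0302 √h_ss ⇒ √h_ss = 0.0496/0.0302 = 1.6424.
h_ss = 1.6424² = 2.6974 m. (Since h₀ = 3.80 m > h_ss, the level will fall toward this value.)

2.70 m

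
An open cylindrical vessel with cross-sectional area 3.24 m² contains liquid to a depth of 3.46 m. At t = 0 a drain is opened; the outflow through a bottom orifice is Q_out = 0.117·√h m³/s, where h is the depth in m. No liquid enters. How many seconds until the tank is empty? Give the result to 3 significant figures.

103 s

A dh/dt = −Q_out = −0.117 √h.
This is separable: 2 d(√h)/dt = −0.117/A, so √h = √h₀ − (0.117/(2A)) t.
Set h = 0: 2√h₀ = (0.117/A) t_empty ⇒ t_empty = 2A√h₀/0.117.
t_empty = 2·3.24·√3.46/0.117 = 6.4800·1.8601/0.117 = 103.02 s.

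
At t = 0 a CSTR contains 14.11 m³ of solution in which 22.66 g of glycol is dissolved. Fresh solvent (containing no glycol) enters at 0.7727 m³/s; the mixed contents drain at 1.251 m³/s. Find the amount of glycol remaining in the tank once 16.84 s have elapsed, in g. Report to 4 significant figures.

Total volume: dV/dt = Q_in − Q_out = -0.478300 m³/s, so V(t) = 14.11 − 0.478300 t and V(16.84) = 6.05543 m³.
No glycol enters, so dm/dt = −Q_out · (m/V).
dm/m = −Q_out dt/(V₀ − 0.478300 t); integrating gives ln(m/m₀) = −(Q_out/(Q_in−Q_out)) ln(V/V₀).
m = m₀ (V₀/V)^(Q_out/(Q_in−Q_out)) = 22.66 × (14.11/6.05543)^(-2.61551) = 2.47952 g.

2.480 g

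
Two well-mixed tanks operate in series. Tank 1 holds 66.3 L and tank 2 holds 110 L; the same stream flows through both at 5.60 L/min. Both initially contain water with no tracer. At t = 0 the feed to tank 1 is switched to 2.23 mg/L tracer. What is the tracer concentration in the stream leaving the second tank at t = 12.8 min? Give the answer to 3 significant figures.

0.452 mg/L

Time constants: τᵢ = Vᵢ/Q for each well-mixed tank.
τ₁ = 66.3/5.60 = 11.839 min; τ₂ = 110/5.60 = 19.643 min.
Tank 1: C₁ = C_in(1 − e^(−t/τ₁)). Tank 2 (τ₁ ≠ τ₂): C₂ = C_in[1 − (τ₁ e^(−t/τ₁) − τ₂ e^(−t/τ₂))/(τ₁ − τ₂)].
At t = 12.8: e^(−t/τ₁) = 0.33921, e^(−t/τ₂) = 0.52119.
C₂ = 2.23·[1 − (11.839·0.33921 − 19.643·0.52119)/(-7.8036)] = 2.23·0.20271 = 0.45203 mg/L.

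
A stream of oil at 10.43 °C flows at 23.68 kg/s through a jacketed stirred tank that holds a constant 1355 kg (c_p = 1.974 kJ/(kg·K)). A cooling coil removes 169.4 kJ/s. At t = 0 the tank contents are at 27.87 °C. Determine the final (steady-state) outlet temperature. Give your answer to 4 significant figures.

6.806 °C

Unsteady energy balance on the tank contents: M c_p dT/dt = ṁ c_p (T_in − T) − 169.4.
At steady state dT/dt = 0 ⇒ T_ss = T_in − Q̇/(ṁ c_p) = 10.43 − 169.4/(23.68·1.974) = 6.80603 °C.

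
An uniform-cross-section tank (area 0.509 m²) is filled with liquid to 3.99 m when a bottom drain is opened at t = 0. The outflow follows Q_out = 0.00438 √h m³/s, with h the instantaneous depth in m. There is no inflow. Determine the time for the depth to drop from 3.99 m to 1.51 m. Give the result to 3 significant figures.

With no inflow, A dh/dt = −0.00438 √h.
Separate and integrate: 2(√h − √h₀) = −(0.00438/A) t.
t = 2A(√h₀ − √h)/0.00438 = 2·0.509·(√3.99 − √1.51)/0.00438
  = 1.0180 × (1.9975 − 1.2288) / 0.00438 = 178.66 s.

179 s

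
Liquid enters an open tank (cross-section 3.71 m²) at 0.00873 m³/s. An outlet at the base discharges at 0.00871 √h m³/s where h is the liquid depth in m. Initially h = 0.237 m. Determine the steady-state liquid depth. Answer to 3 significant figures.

Unsteady balance on liquid volume: A dh/dt = Q_in − 0.00871 √h. At steady state dh/dt = 0:
Q_in = 0.00871 √h_ss ⇒ √h_ss = 0.00873/0.00871 = 1.0023.
h_ss = 1.0023² = 1.0046 m. (Since h₀ = 0.237 m < h_ss, the level will rise toward this value.)

1.00 m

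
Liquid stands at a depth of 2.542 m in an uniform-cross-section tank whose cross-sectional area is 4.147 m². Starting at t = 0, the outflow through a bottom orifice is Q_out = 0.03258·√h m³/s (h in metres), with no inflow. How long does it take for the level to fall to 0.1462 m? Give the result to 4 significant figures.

A dh/dt = −Q_out = −0.03258 √h.
This is separable: 2 d(√h)/dt = −0.03258/A, so √h = √h₀ − (0.03258/(2A)) t.
t = 2A(√h₀ − √h)/0.03258 = 2·4.147·(√2.542 − √0.1462)/0.03258
  = 8.29400 × (1.59437 − 0.382361) / 0.03258 = 308.544 s.

308.5 s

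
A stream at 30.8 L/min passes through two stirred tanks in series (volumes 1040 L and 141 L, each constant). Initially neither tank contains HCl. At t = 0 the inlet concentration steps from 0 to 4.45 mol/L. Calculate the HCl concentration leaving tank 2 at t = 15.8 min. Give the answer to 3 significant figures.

1.25 mol/L

Time constants: τᵢ = Vᵢ/Q for each well-mixed tank.
τ₁ = 1040/30.8 = 33.766 min; τ₂ = 141/30.8 = 4.5779 min.
Tank 1: C₁ = C_in(1 − e^(−t/τ₁)). Tank 2 (τ₁ ≠ τ₂): C₂ = C_in[1 − (τ₁ e^(−t/τ₁) − τ₂ e^(−t/τ₂))/(τ₁ − τ₂)].
At t = 15.8: e^(−t/τ₁) = 0.62630, e^(−t/τ₂) = 0.031703.
C₂ = 4.45·[1 − (33.766·0.62630 − 4.5779·0.031703)/(29.188)] = 4.45·0.28044 = 1.2480 mol/L.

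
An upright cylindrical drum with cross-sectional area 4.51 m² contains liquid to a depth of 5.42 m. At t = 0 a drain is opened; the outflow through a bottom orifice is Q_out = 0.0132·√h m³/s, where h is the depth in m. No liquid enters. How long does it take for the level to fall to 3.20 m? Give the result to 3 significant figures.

A dh/dt = −Q_out = −0.0132 √h.
Separate and integrate: 2(√h − √h₀) = −(0.0132/A) t.
t = 2A(√h₀ − √h)/0.0132 = 2·4.51·(√5.42 − √3.20)/0.0132
  = 9.0200 × (2.3281 − 1.7889) / 0.0132 = 368.48 s.

368 s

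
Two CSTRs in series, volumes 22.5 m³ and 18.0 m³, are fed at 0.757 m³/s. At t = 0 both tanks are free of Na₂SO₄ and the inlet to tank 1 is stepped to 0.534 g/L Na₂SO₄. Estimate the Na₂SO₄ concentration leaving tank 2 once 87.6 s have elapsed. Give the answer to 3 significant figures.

0.448 g/L

Species balance on tank i: dCᵢ/dt = (Cᵢ₋₁ − Cᵢ)/τᵢ with τᵢ = Vᵢ/Q.
τ₁ = 22.5/0.757 = 29.723 s; τ₂ = 18.0/0.757 = 23.778 s.
Tank 1: C₁ = C_in(1 − e^(−t/τ₁)). Tank 2 (τ₁ ≠ τ₂): C₂ = C_in[1 − (τ₁ e^(−t/τ₁) − τ₂ e^(−t/τ₂))/(τ₁ − τ₂)].
At t = 87.6: e^(−t/τ₁) = 0.052484, e^(−t/τ₂) = 0.025121.
C₂ = 0.534·[1 − (29.723·0.052484 − 23.778·0.025121)/(5.9445)] = 0.534·0.83806 = 0.44753 g/L.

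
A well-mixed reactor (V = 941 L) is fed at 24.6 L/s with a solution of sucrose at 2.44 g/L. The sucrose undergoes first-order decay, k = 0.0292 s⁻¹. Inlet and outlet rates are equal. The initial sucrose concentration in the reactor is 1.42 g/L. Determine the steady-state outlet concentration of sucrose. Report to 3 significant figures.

Accumulation = in − out − consumed: V dC/dt = Q C_in − Q C − k V C.
Steady state (dC/dt = 0): C_ss = Q C_in/(Q + kV) = C_in/(1 + kV/Q).
C_ss = 24.6·2.44/(24.6 + 0.0292·941) = 60.024/52.077 = 1.1526 g/L.

1.15 g/L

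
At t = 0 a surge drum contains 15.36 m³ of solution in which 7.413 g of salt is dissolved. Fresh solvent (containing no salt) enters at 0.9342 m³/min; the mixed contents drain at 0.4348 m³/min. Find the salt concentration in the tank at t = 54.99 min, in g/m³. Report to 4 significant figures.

Let m(t) be the amount of salt. Volume: V(t) = V₀ + (Q_in − Q_out) t = 15.36 + 0.499400 t; V(54.99) = 42.8220 m³.
No salt enters, so dm/dt = −Q_out · (m/V).
dm/m = −Q_out dt/(V₀ + 0.499400 t); integrating gives ln(m/m₀) = −(Q_out/(Q_in−Q_out)) ln(V/V₀).
m = m₀ (V₀/V)^(Q_out/(Q_in−Q_out)) = 7.413 × (15.36/42.8220)^(0.870645) = 3.03611 g.
C = m/V = 3.03611/42.8220 = 0.0709006 g/m³.

0.07090 g/m³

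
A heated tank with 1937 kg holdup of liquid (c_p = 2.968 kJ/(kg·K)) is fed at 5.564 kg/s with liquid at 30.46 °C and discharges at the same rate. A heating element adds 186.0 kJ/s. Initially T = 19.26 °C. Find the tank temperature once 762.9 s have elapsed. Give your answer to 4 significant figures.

39.21 °C

M c_p dT/dt = ṁ c_p (T_in − T) + Q̇.
τ = M/ṁ = 348.131 s; T_ss = T_in + Q̇/(ṁ c_p) = 30.46 + 186.0/(5.564·2.968) = 41.7232 °C.
This is linear first-order; T(t) = T_ss + (T₀ − T_ss) e^(−t/τ).
T(762.9) = 41.7232 + (-22.4632)·e^(−762.9/348.131) = 41.7232 + (-22.4632)·0.111758 = 39.2128 °C.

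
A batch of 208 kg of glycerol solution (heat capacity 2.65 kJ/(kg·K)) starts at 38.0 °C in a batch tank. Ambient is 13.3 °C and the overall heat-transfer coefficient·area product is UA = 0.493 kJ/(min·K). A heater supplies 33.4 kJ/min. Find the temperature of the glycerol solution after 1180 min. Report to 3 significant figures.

Energy balance: M c_p dT/dt = −UA(T − T_amb) + Q̇.
dT/dt = (T_ss − T)/τ with T_ss = T_amb + Q̇/UA = 13.3 + 33.4/0.493 = 81.048 °C, τ = M c_p/UA = 208·2.65/0.493 = 1118.1 min.
T approaches T_ss exponentially: T(t) = T_ss + (T₀ − T_ss) e^(−t/τ).
T(1180) = 81.048 + (-43.048)·0.34805 = 66.065 °C.

66.1 °C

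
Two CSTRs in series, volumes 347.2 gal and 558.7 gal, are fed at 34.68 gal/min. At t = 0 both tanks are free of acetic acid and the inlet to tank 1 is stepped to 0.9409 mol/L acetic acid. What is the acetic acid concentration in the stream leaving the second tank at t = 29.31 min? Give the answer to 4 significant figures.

0.6206 mol/L

Species balance on tank i: dCᵢ/dt = (Cᵢ₋₁ − Cᵢ)/τᵢ with τᵢ = Vᵢ/Q.
τ₁ = 347.2/34.68 = 10.0115 min; τ₂ = 558.7/34.68 = 16.1101 min.
Tank 1: C₁ = C_in(1 − e^(−t/τ₁)). Tank 2 (τ₁ ≠ τ₂): C₂ = C_in[1 − (τ₁ e^(−t/τ₁) − τ₂ e^(−t/τ₂))/(τ₁ − τ₂)].
At t = 29.31: e^(−t/τ₁) = 0.0535241, e^(−t/τ₂) = 0.162131.
C₂ = 0.9409·[1 − (10.0115·0.0535241 − 16.1101·0.162131)/(-6.09862)] = 0.9409·0.659579 = 0.620598 mol/L.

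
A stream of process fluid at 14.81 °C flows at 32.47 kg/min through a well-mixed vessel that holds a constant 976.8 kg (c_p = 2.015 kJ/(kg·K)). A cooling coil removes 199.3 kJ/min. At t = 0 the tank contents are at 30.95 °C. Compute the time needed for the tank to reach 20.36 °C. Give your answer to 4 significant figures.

24.15 min

Energy balance: M c_p dT/dt = ṁ c_p (T_in − T) − 199.3.
τ = M/ṁ = 30.0832 min; T_ss = T_in − Q̇/(ṁ c_p) = 11.7639 °C.
T(t) = T_ss + (T₀ − T_ss) e^(−t/τ). Set T = 20.36:
e^(−t/τ) = (20.36 − 11.7639)/(30.95 − 11.7639) = 0.448039
t = −30.0832 · ln(0.448039) = 24.1530 min.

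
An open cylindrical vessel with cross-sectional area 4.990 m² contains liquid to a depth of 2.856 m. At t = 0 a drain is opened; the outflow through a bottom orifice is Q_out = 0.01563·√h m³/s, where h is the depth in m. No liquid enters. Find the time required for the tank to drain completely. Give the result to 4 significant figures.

Mass balance (ρ constant): A dh/dt = −0.01563 √h.
∫ h^(−1/2) dh = −(0.01563/A) ∫ dt, giving 2√h = 2√h₀ − (0.01563/A) t.
Tank is empty when √h = 0: t_empty = 2A√h₀/0.01563.
t_empty = 2·4.990·√2.856/0.01563 = 9.98000·1.68997/0.01563 = 1079.07 s.

1079 s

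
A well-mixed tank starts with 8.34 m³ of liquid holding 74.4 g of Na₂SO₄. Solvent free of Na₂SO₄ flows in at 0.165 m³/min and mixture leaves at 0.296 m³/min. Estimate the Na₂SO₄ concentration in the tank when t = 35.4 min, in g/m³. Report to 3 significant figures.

Let m(t) be the amount of Na₂SO₄. Volume: V(t) = V₀ + (Q_in − Q_out) t = 8.34 − 0.13100 t; V(35.4) = 3.7026 m³.
Solute balance: dm/dt = 0 − Q_out C = −Q_out m/V(t).
Separate: dm/m = −Q_out dt/V(t) ⇒ ln(m/m₀) = −(Q_out/(Q_in−Q_out)) ln(V/V₀).
m = m₀ (V₀/V)^(Q_out/(Q_in−Q_out)) = 74.4 × (8.34/3.7026)^(-2.2595) = 11.877 g.
C = m/V = 11.877/3.7026 = 3.2079 g/m³.

3.21 g/m³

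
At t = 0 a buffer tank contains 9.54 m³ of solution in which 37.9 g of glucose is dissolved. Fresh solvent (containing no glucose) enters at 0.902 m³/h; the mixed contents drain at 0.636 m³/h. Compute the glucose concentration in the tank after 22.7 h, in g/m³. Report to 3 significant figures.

0.753 g/m³

Let m(t) be the amount of glucose. Volume: V(t) = V₀ + (Q_in − Q_out) t = 9.54 + 0.26600 t; V(22.7) = 15.578 m³.
Species balance (pure solvent in): dm/dt = −Q_out · m/V(t).
Separate: dm/m = −Q_out dt/V(t) ⇒ ln(m/m₀) = −(Q_out/(Q_in−Q_out)) ln(V/V₀).
m = m₀ (V₀/V)^(Q_out/(Q_in−Q_out)) = 37.9 × (9.54/15.578)^(2.3910) = 11.734 g.
C = m/V = 11.734/15.578 = 0.75321 g/m³.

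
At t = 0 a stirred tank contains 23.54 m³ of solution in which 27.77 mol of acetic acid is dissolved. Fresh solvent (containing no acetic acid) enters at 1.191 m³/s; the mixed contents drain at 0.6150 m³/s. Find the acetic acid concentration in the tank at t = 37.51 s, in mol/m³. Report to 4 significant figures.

Total volume: dV/dt = Q_in − Q_out = 0.576000 m³/s, so V(t) = 23.54 + 0.576000 t and V(37.51) = 45.1458 m³.
Species balance (pure solvent in): dm/dt = −Q_out · m/V(t).
dm/m = −Q_out dt/(V₀ + 0.576000 t); integrating gives ln(m/m₀) = −(Q_out/(Q_in−Q_out)) ln(V/V₀).
m = m₀ (V₀/V)^(Q_out/(Q_in−Q_out)) = 27.77 × (23.54/45.1458)^(1.06771) = 13.8553 mol.
C = m/V = 13.8553/45.1458 = 0.306902 mol/m³.

0.3069 mol/m³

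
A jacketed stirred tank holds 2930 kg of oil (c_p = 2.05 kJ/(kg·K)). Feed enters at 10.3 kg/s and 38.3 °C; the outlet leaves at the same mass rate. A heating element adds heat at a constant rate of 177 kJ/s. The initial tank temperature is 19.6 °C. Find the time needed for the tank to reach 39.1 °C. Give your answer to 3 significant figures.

M c_p dT/dt = ṁ c_p (T_in − T) + Q̇.
τ = M/ṁ = 284.47 s; T_ss = T_in + Q̇/(ṁ c_p) = 46.683 °C.
T(t) = T_ss + (T₀ − T_ss) e^(−t/τ). Set T = 39.1:
e^(−t/τ) = (39.1 − 46.683)/(19.6 − 46.683) = 0.27998
t = −284.47 · ln(0.27998) = 362.13 s.

362 s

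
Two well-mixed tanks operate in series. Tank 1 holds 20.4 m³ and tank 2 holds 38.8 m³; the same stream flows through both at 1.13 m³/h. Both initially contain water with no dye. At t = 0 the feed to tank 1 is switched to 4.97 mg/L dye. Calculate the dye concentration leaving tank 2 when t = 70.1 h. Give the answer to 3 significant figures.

3.72 mg/L

Each tank obeys Vᵢ dCᵢ/dt = Q(Cᵢ₋₁ − Cᵢ), so τᵢ = Vᵢ/Q.
τ₁ = 20.4/1.13 = 18.053 h; τ₂ = 38.8/1.13 = 34.336 h.
Solving the cascade with C₁(0)=C₂(0)=0 gives C₂(t) = C_in[1 − (τ₁ e^(−t/τ₁) − τ₂ e^(−t/τ₂))/(τ₁ − τ₂)].
At t = 70.1: e^(−t/τ₁) = 0.020589, e^(−t/τ₂) = 0.12982.
C₂ = 4.97·[1 − (18.053·0.020589 − 34.336·0.12982)/(-16.283)] = 4.97·0.74907 = 3.7229 mg/L.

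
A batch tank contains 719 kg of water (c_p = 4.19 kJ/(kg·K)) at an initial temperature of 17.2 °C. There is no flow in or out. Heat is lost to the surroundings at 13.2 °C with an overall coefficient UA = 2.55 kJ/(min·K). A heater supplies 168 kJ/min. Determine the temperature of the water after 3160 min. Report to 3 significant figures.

M c_p dT/dt = −UA(T − T_amb) + Q̇.
dT/dt = (T_ss − T)/τ with T_ss = T_amb + Q̇/UA = 13.2 + 168/2.55 = 79.082 °C, τ = M c_p/UA = 719·4.19/2.55 = 1181.4 min.
This is linear first-order; T(t) = T_ss + (T₀ − T_ss) e^(−t/τ).
T(3160) = 79.082 + (-61.882)·0.068924 = 74.817 °C.

74.8 °C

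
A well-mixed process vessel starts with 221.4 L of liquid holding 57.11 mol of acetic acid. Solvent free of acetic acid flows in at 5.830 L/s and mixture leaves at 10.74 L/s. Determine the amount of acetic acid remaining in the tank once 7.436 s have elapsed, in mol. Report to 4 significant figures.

Total volume: dV/dt = Q_in − Q_out = -4.91000 L/s, so V(t) = 221.4 − 4.91000 t and V(7.436) = 184.889 L.
No acetic acid enters, so dm/dt = −Q_out · (m/V).
dm/m = −Q_out dt/(V₀ − 4.91000 t); integrating gives ln(m/m₀) = −(Q_out/(Q_in−Q_out)) ln(V/V₀).
m = m₀ (V₀/V)^(Q_out/(Q_in−Q_out)) = 57.11 × (221.4/184.889)^(-2.18737) = 38.5048 mol.

38.50 mol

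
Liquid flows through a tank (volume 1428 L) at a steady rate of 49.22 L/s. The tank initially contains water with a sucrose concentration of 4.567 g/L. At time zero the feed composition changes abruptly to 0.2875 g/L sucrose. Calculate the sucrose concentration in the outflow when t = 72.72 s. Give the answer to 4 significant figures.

Unsteady species balance (constant V, well mixed): V dC/dt = Q(C_in − C).
Rewrite as dC/dt + C/τ = C_in/τ, τ = V/Q = 29.0126 s.
This is linear first-order; C(t) = C_in + (C₀ − C_in) e^(−t/τ).
C(72.72) = 0.2875 + (4.567 − 0.2875)·e^(−72.72/29.0126) = 0.2875 + (4.27950)·0.0815534 = 0.636508 g/L.

0.6365 g/L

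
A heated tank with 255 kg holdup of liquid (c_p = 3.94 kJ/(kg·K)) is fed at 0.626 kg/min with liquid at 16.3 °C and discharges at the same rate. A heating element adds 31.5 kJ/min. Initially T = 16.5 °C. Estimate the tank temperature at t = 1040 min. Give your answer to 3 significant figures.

Unsteady energy balance on the tank contents: M c_p dT/dt = ṁ c_p (T_in − T) + 31.5.
Rearrange: dT/dt = (T_ss − T)/τ with τ = M/ṁ = 407.35 min and T_ss = T_in + Q̇/(ṁ c_p) = 29.071 °C.
T approaches T_ss exponentially: T(t) = T_ss + (T₀ − T_ss) e^(−t/τ).
T(1040) = 29.071 + (-12.571)·e^(−1040/407.35) = 29.071 + (-12.571)·0.077840 = 28.093 °C.

28.1 °C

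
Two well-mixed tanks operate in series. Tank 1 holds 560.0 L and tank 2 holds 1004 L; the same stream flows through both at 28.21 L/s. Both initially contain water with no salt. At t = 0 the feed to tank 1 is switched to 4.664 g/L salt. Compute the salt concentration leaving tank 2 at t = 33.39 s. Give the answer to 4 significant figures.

Time constants: τᵢ = Vᵢ/Q for each well-mixed tank.
τ₁ = 560.0/28.21 = 19.8511 s; τ₂ = 1004/28.21 = 35.5902 s.
Solving the cascade with C₁(0)=C₂(0)=0 gives C₂(t) = C_in[1 − (τ₁ e^(−t/τ₁) − τ₂ e^(−t/τ₂))/(τ₁ − τ₂)].
At t = 33.39: e^(−t/τ₁) = 0.185998, e^(−t/τ₂) = 0.391340.
C₂ = 4.664·[1 − (19.8511·0.185998 − 35.5902·0.391340)/(-15.7391)] = 4.664·0.349670 = 1.63086 g/L.

1.631 g/L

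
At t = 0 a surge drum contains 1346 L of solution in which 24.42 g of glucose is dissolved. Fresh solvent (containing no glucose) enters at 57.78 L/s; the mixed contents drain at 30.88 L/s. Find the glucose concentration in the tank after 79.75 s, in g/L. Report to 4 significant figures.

Let m(t) be the amount of glucose. Volume: V(t) = V₀ + (Q_in − Q_out) t = 1346 + 26.9000 t; V(79.75) = 3491.28 L.
No glucose enters, so dm/dt = −Q_out · (m/V).
dm/m = −Q_out dt/(V₀ + 26.9000 t); integrating gives ln(m/m₀) = −(Q_out/(Q_in−Q_out)) ln(V/V₀).
m = m₀ (V₀/V)^(Q_out/(Q_in−Q_out)) = 24.42 × (1346/3491.28)^(1.14796) = 8.17640 g.
C = m/V = 8.17640/3491.28 = 0.00234195 g/L.

0.002342 g/L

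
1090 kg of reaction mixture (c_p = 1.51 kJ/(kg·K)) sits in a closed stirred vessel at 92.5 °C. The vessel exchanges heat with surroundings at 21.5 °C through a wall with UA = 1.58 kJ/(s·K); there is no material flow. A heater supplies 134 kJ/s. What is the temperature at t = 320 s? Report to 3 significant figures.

96.2 °C

M c_p dT/dt = −UA(T − T_amb) + Q̇.
dT/dt = (T_ss − T)/τ with T_ss = T_amb + Q̇/UA = 21.5 + 134/1.58 = 106.31 °C, τ = M c_p/UA = 1090·1.51/1.58 = 1041.7 s.
T approaches T_ss exponentially: T(t) = T_ss + (T₀ − T_ss) e^(−t/τ).
T(320) = 106.31 + (-13.810)·0.73551 = 96.153 °C.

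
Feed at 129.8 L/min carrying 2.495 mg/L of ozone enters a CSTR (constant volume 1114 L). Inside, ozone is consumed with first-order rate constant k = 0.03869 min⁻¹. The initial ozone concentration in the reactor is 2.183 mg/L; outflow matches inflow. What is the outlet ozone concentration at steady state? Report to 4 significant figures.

Species balance: V dC/dt = Q C_in − Q C − k V C.
At steady state: 0 = Q C_in − (Q + kV) C_ss, so C_ss = Q C_in/(Q + kV).
C_ss = 129.8·2.495/(129.8 + 0.03869·1114) = 323.851/172.901 = 1.87305 mg/L.

1.873 mg/L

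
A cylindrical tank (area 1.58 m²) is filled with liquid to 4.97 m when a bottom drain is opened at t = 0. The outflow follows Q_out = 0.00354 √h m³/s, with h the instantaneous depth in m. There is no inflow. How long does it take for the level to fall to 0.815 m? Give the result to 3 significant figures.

With no inflow, A dh/dt = −0.00354 √h.
This is separable: 2 d(√h)/dt = −0.00354/A, so √h = √h₀ − (0.00354/(2A)) t.
t = 2A(√h₀ − √h)/0.00354 = 2·1.58·(√4.97 − √0.815)/0.00354
  = 3.1600 × (2.2293 − 0.90277) / 0.00354 = 1184.2 s.

1180 s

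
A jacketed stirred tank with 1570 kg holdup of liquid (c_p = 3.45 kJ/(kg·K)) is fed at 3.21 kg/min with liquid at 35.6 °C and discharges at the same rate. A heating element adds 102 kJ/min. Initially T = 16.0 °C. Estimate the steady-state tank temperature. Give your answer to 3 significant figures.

44.8 °C

M c_p dT/dt = ṁ c_p (T_in − T) + Q̇.
At steady state dT/dt = 0 ⇒ T_ss = T_in + Q̇/(ṁ c_p) = 35.6 + 102/(3.21·3.45) = 44.810 °C.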